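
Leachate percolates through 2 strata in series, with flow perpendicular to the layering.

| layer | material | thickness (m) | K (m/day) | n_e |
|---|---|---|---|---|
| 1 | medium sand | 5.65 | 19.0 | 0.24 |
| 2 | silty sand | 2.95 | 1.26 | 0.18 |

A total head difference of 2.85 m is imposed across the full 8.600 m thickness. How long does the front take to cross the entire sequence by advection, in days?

1.75

With flow normal to the layers, continuity requires the same specific discharge q through every layer.
Σ(b_i/K_i) = 5.65/19.0 + 2.95/1.26 = 2.639 d.
q = Δh / Σ(b_i/K_i) = 2.85 / 2.639 = 1.080 m/day.
In each layer the seepage velocity is v_i = q/n_i, so the layer transit time is t_i = b_i·n_i / q:
  layer 1 (medium sand): t_1 = 5.65 × 0.24 / 1.080 = 1.255 d
  layer 2 (silty sand): t_2 = 2.95 × 0.18 / 1.080 = 0.4916 d
Total t = Σ t_i = 1.747 days.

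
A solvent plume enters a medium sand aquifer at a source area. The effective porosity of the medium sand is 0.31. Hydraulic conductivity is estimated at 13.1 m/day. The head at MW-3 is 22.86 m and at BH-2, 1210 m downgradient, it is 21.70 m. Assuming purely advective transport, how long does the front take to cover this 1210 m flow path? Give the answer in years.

Hydraulic gradient i = (22.86 − 21.70) / 1210 = 1.16 / 1210 = 0.0009587.
Darcy flux q = K · i = 13.10 × 0.0009587 = 0.01256 m/day.
Seepage velocity v = q / n_e = 0.01256 / 0.31 = 0.04051 m/day.
Travel time t = L / v = 1210 / 0.04051 = 29868 days = 81.77 years.

81.8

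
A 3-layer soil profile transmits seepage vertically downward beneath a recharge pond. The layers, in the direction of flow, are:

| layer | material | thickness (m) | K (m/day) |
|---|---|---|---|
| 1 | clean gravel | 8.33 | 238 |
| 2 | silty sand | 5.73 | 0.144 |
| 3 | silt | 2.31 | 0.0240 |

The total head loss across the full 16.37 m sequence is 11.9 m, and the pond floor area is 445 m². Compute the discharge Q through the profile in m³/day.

Flow is perpendicular to layering, so the layers act in series and the equivalent K is the thickness-weighted harmonic mean.
Total thickness L = 8.33 + 5.73 + 2.31 = 16.37 m.
Σ(b_i/K_i) = 8.33/238 + 5.73/0.144 + 2.31/0.0240 = 136.1 d.
K_eq = L / Σ(b_i/K_i) = 16.37 / 136.1 = 0.1203 m/day.
Q = K_eq · A · (Δh/L) = 0.1203 × 445 × (11.9/16.37) = 38.92 m³/day.

38.9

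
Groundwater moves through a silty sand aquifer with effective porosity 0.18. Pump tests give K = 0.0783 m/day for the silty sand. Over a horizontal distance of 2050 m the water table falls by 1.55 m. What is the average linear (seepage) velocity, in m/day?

Hydraulic gradient i = Δh / L = 1.55 / 2050 = 0.0007561.
Darcy flux q = K · i = 0.07830 × 0.0007561 = 5.920e-05 m/day.
Seepage velocity v = q / n_e = 5.920e-05 / 0.18 = 0.0003289 m/day.

0.000329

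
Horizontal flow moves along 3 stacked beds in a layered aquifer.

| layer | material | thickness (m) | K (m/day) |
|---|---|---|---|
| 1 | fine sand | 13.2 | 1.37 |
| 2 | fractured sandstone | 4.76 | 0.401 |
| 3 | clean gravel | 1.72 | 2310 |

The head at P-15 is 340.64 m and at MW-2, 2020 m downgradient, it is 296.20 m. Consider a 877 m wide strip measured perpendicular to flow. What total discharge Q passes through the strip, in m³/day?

77000

Flow is parallel to layering, so each bed carries its own Darcy discharge and the transmissivities add.
Σ(K_i·b_i) = 1.37×13.2 + 0.401×4.76 + 2310×1.72 = 3993 m²/day.
Hydraulic gradient i = (340.64 − 296.20) / 2020 = 44.44 / 2020 = 0.02200.
Q = Σ(K_i·b_i) · W · i = 3993 × 877 × 0.02200 = 77045 m³/day.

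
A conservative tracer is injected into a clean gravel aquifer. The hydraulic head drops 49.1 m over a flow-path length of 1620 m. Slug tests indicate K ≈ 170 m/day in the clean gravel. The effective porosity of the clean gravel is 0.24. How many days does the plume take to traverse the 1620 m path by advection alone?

75.5

Hydraulic gradient i = Δh / L = 49.1 / 1620 = 0.03031.
Darcy flux q = K · i = 170.0 × 0.03031 = 5.152 m/day.
Seepage velocity v = q / n_e = 5.152 / 0.24 = 21.47 m/day.
Travel time t = L / v = 1620 / 21.47 = 75.46 days.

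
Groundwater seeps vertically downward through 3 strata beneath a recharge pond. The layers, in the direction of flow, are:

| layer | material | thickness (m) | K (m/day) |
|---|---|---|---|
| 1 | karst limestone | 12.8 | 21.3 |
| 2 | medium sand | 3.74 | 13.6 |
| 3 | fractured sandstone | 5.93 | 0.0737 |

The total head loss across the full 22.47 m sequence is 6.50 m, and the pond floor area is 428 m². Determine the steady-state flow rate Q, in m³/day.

Flow is perpendicular to layering, so the layers act in series and the equivalent K is the thickness-weighted harmonic mean.
Total thickness L = 12.8 + 3.74 + 5.93 = 22.47 m.
Σ(b_i/K_i) = 12.8/21.3 + 3.74/13.6 + 5.93/0.0737 = 81.34 d.
K_eq = L / Σ(b_i/K_i) = 22.47 / 81.34 = 0.2763 m/day.
Q = K_eq · A · (Δh/L) = 0.2763 × 428 × (6.50/22.47) = 34.20 m³/day.

34.2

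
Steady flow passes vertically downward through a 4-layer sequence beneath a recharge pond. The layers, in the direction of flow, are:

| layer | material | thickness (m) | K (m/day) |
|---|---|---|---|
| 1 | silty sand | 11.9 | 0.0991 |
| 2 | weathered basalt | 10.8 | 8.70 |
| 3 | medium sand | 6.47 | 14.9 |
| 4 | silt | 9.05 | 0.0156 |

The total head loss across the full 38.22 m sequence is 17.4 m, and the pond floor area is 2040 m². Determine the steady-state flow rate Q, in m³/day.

50.6

Flow is perpendicular to layering, so the layers act in series and the equivalent K is the thickness-weighted harmonic mean.
Total thickness L = 11.9 + 10.8 + 6.47 + 9.05 = 38.22 m.
Σ(b_i/K_i) = 11.9/0.0991 + 10.8/8.70 + 6.47/14.9 + 9.05/0.0156 = 701.9 d.
K_eq = L / Σ(b_i/K_i) = 38.22 / 701.9 = 0.05445 m/day.
Q = K_eq · A · (Δh/L) = 0.05445 × 2040 × (17.4/38.22) = 50.57 m³/day.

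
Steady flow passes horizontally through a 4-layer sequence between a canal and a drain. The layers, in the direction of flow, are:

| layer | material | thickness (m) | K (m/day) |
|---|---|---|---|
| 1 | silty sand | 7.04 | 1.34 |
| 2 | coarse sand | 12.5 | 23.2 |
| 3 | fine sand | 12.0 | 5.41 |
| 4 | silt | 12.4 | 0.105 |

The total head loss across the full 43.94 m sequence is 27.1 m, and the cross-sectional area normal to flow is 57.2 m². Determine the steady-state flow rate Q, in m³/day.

12.3

Flow is perpendicular to layering, so the layers act in series and the equivalent K is the thickness-weighted harmonic mean.
Total thickness L = 7.04 + 12.5 + 12.0 + 12.4 = 43.94 m.
Σ(b_i/K_i) = 7.04/1.34 + 12.5/23.2 + 12.0/5.41 + 12.4/0.105 = 126.1 d.
K_eq = L / Σ(b_i/K_i) = 43.94 / 126.1 = 0.3484 m/day.
Q = K_eq · A · (Δh/L) = 0.3484 × 57.2 × (27.1/43.94) = 12.29 m³/day.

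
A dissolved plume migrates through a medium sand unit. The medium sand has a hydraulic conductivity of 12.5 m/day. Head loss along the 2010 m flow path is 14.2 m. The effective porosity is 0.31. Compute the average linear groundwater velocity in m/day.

0.285

Hydraulic gradient i = Δh / L = 14.2 / 2010 = 0.007065.
Darcy flux q = K · i = 12.50 × 0.007065 = 0.08831 m/day.
Seepage velocity v = q / n_e = 0.08831 / 0.31 = 0.2849 m/day.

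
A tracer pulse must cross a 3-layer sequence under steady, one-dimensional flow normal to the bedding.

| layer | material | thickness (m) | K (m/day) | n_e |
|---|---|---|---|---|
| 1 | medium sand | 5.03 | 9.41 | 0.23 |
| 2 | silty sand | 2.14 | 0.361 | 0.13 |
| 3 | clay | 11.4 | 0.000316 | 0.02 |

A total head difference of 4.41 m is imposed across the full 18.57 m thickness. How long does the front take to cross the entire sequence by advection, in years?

With flow normal to the layers, continuity requires the same specific discharge q through every layer.
Σ(b_i/K_i) = 5.03/9.41 + 2.14/0.361 + 11.4/0.000316 = 36082 d.
q = Δh / Σ(b_i/K_i) = 4.41 / 36082 = 0.0001222 m/day.
In each layer the seepage velocity is v_i = q/n_i, so the layer transit time is t_i = b_i·n_i / q:
  layer 1 (medium sand): t_1 = 5.03 × 0.23 / 0.0001222 = 9466 d
  layer 2 (silty sand): t_2 = 2.14 × 0.13 / 0.0001222 = 2276 d
  layer 3 (clay): t_3 = 11.4 × 0.02 / 0.0001222 = 1865 d
Total t = Σ t_i = 13607 days = 37.26 years.

37.3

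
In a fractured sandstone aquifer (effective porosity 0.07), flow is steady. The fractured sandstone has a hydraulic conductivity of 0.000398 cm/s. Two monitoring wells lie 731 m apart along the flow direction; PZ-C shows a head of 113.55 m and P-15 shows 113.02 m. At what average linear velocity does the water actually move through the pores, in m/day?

0.00356

Convert K: 0.000398 cm/s × 864 = 0.3439 m/day.
Hydraulic gradient i = (113.55 − 113.02) / 731 = 0.53 / 731 = 0.0007250.
Darcy flux q = K · i = 0.3439 × 0.0007250 = 0.0002493 m/day.
Seepage velocity v = q / n_e = 0.0002493 / 0.07 = 0.003562 m/day.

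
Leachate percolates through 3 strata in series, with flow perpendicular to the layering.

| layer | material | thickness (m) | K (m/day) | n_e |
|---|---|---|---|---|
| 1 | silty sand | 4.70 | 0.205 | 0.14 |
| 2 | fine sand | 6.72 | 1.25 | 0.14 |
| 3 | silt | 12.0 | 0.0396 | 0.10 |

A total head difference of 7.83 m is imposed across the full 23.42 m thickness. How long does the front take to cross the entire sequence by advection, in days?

With flow normal to the layers, continuity requires the same specific discharge q through every layer.
Σ(b_i/K_i) = 4.70/0.205 + 6.72/1.25 + 12.0/0.0396 = 331.3 d.
q = Δh / Σ(b_i/K_i) = 7.83 / 331.3 = 0.02363 m/day.
In each layer the seepage velocity is v_i = q/n_i, so the layer transit time is t_i = b_i·n_i / q:
  layer 1 (silty sand): t_1 = 4.70 × 0.14 / 0.02363 = 27.84 d
  layer 2 (fine sand): t_2 = 6.72 × 0.14 / 0.02363 = 39.81 d
  layer 3 (silt): t_3 = 12.0 × 0.10 / 0.02363 = 50.78 d
Total t = Σ t_i = 118.4 days.

118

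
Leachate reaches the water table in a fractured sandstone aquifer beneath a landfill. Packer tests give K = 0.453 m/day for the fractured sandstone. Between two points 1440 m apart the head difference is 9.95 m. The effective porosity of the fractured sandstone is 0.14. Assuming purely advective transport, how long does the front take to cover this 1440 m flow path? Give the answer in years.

Hydraulic gradient i = Δh / L = 9.95 / 1440 = 0.006910.
Darcy flux q = K · i = 0.4530 × 0.006910 = 0.003130 m/day.
Seepage velocity v = q / n_e = 0.003130 / 0.14 = 0.02236 m/day.
Travel time t = L / v = 1440 / 0.02236 = 64407 days = 176.3 years.

176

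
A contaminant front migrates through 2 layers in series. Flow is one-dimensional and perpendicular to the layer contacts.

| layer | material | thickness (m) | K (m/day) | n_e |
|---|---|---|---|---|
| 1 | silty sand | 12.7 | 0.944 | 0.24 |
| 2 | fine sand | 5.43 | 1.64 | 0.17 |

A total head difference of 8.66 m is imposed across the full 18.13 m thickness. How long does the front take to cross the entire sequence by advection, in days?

7.69

With flow normal to the layers, continuity requires the same specific discharge q through every layer.
Σ(b_i/K_i) = 12.7/0.944 + 5.43/1.64 = 16.76 d.
q = Δh / Σ(b_i/K_i) = 8.66 / 16.76 = 0.5166 m/day.
In each layer the seepage velocity is v_i = q/n_i, so the layer transit time is t_i = b_i·n_i / q:
  layer 1 (silty sand): t_1 = 12.7 × 0.24 / 0.5166 = 5.900 d
  layer 2 (fine sand): t_2 = 5.43 × 0.17 / 0.5166 = 1.787 d
Total t = Σ t_i = 7.687 days.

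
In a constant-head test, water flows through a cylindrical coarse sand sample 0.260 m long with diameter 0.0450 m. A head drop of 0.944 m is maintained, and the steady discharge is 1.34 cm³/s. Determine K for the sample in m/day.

20.0

Cross-sectional area A = π·(d/2)² = π × (0.0450/2)² = 0.001590 m².
Convert discharge: 1.34 cm³/s = 1.340e-06 m³/s.
Darcy's law rearranged: K = Q·L / (A·Δh) = 1.340e-06 × 0.260 / (0.001590 × 0.944) = 0.0002321 m/s = 20.05 m/day.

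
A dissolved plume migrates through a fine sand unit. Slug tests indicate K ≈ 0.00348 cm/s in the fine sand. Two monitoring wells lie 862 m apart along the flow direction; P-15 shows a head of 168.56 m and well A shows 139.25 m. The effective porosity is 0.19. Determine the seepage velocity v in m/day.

Convert K: 0.00348 cm/s × 864 = 3.007 m/day.
Hydraulic gradient i = (168.56 − 139.25) / 862 = 29.31 / 862 = 0.03400.
Darcy flux q = K · i = 3.007 × 0.03400 = 0.1022 m/day.
Seepage velocity v = q / n_e = 0.1022 / 0.19 = 0.5381 m/day.

0.538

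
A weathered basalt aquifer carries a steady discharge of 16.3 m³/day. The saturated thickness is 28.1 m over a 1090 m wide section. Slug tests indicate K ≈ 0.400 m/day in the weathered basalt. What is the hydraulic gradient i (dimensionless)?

0.00133

Cross-sectional area A = 1090 × 28.1 = 30629 m².
From Q = K·A·i, i = Q / (K·A) = 16.3 / (0.4000 × 30629) = 0.001330.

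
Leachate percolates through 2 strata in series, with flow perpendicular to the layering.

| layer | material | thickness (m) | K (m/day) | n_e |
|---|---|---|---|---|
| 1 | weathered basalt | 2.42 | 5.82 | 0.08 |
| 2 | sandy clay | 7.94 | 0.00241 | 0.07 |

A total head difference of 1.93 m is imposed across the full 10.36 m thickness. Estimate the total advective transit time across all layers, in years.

With flow normal to the layers, continuity requires the same specific discharge q through every layer.
Σ(b_i/K_i) = 2.42/5.82 + 7.94/0.00241 = 3295 d.
q = Δh / Σ(b_i/K_i) = 1.93 / 3295 = 0.0005857 m/day.
In each layer the seepage velocity is v_i = q/n_i, so the layer transit time is t_i = b_i·n_i / q:
  layer 1 (weathered basalt): t_1 = 2.42 × 0.08 / 0.0005857 = 330.5 d
  layer 2 (sandy clay): t_2 = 7.94 × 0.07 / 0.0005857 = 948.9 d
Total t = Σ t_i = 1279 days = 3.503 years.

3.50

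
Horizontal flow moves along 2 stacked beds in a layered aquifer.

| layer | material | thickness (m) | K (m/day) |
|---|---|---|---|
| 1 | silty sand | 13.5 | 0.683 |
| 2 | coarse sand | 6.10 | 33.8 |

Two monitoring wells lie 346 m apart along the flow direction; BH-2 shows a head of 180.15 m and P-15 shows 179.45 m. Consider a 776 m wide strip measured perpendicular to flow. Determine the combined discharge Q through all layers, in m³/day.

Flow is parallel to layering, so each bed carries its own Darcy discharge and the transmissivities add.
Σ(K_i·b_i) = 0.683×13.5 + 33.8×6.10 = 215.4 m²/day.
Hydraulic gradient i = (180.15 − 179.45) / 346 = 0.7 / 346 = 0.002023.
Q = Σ(K_i·b_i) · W · i = 215.4 × 776 × 0.002023 = 338.2 m³/day.

338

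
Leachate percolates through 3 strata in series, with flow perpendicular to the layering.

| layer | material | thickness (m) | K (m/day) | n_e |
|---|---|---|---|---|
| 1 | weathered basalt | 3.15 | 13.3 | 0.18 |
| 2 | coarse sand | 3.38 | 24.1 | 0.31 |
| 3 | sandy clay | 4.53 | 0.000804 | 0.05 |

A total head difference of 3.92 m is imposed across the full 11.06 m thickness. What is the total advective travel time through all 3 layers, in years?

7.25

With flow normal to the layers, continuity requires the same specific discharge q through every layer.
Σ(b_i/K_i) = 3.15/13.3 + 3.38/24.1 + 4.53/0.000804 = 5635 d.
q = Δh / Σ(b_i/K_i) = 3.92 / 5635 = 0.0006957 m/day.
In each layer the seepage velocity is v_i = q/n_i, so the layer transit time is t_i = b_i·n_i / q:
  layer 1 (weathered basalt): t_1 = 3.15 × 0.18 / 0.0006957 = 815.0 d
  layer 2 (coarse sand): t_2 = 3.38 × 0.31 / 0.0006957 = 1506 d
  layer 3 (sandy clay): t_3 = 4.53 × 0.05 / 0.0006957 = 325.6 d
Total t = Σ t_i = 2647 days = 7.246 years.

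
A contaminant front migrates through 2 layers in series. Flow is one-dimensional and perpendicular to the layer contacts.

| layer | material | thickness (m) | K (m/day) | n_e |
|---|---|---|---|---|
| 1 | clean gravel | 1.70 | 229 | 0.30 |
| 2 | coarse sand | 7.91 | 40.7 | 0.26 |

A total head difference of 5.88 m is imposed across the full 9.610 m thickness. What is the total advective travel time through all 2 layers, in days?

With flow normal to the layers, continuity requires the same specific discharge q through every layer.
Σ(b_i/K_i) = 1.70/229 + 7.91/40.7 = 0.2018 d.
q = Δh / Σ(b_i/K_i) = 5.88 / 0.2018 = 29.14 m/day.
In each layer the seepage velocity is v_i = q/n_i, so the layer transit time is t_i = b_i·n_i / q:
  layer 1 (clean gravel): t_1 = 1.70 × 0.30 / 29.14 = 0.01750 d
  layer 2 (coarse sand): t_2 = 7.91 × 0.26 / 29.14 = 0.07057 d
Total t = Σ t_i = 0.08807 days.

0.0881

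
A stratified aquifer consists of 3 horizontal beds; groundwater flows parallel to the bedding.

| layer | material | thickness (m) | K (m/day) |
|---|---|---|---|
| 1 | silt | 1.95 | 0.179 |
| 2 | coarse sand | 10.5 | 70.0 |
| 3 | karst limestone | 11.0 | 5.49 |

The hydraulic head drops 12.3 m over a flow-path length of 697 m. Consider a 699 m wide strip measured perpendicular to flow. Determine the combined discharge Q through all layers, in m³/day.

9820

Flow is parallel to layering, so each bed carries its own Darcy discharge and the transmissivities add.
Σ(K_i·b_i) = 0.179×1.95 + 70.0×10.5 + 5.49×11.0 = 795.7 m²/day.
Hydraulic gradient i = Δh / L = 12.3 / 697 = 0.01765.
Q = Σ(K_i·b_i) · W · i = 795.7 × 699 × 0.01765 = 9816 m³/day.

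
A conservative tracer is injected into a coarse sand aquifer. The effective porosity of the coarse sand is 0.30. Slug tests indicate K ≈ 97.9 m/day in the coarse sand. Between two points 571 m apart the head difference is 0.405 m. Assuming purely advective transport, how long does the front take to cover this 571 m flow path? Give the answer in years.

Hydraulic gradient i = Δh / L = 0.405 / 571 = 0.0007093.
Darcy flux q = K · i = 97.90 × 0.0007093 = 0.06944 m/day.
Seepage velocity v = q / n_e = 0.06944 / 0.30 = 0.2315 m/day.
Travel time t = L / v = 571 / 0.2315 = 2467 days = 6.754 years.

6.75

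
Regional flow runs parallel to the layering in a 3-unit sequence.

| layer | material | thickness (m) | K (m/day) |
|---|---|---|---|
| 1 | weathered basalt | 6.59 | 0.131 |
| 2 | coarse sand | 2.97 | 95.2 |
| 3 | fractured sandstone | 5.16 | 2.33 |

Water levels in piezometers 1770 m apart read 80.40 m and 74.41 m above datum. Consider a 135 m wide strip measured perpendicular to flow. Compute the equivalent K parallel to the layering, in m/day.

20.1

Flow is parallel to layering, so each bed carries its own Darcy discharge and the transmissivities add.
Σ(K_i·b_i) = 0.131×6.59 + 95.2×2.97 + 2.33×5.16 = 295.6 m²/day.
Total thickness b = 14.72 m, so K_eq = Σ(K_i·b_i)/b = 20.08 m/day.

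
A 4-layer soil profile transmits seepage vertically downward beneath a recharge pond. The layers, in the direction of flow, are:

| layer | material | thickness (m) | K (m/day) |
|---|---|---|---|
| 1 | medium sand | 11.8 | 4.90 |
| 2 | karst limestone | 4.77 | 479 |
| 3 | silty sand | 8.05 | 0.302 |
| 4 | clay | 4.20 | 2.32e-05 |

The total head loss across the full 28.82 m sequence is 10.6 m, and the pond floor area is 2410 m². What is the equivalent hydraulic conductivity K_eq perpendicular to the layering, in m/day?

Flow is perpendicular to layering, so the layers act in series and the equivalent K is the thickness-weighted harmonic mean.
Total thickness L = 11.8 + 4.77 + 8.05 + 4.20 = 28.82 m.
Σ(b_i/K_i) = 11.8/4.90 + 4.77/479 + 8.05/0.302 + 4.20/2.32e-05 = 1.811e+05 d.
K_eq = L / Σ(b_i/K_i) = 28.82 / 1.811e+05 = 0.0001592 m/day.

0.000159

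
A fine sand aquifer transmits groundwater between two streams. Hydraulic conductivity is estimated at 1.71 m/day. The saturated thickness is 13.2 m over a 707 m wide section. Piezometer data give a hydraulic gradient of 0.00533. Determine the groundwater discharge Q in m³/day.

85.1

Cross-sectional area A = 707 × 13.2 = 9332 m².
Hydraulic gradient i = 0.00533.
Darcy's law: Q = K · A · i = 1.710 × 9332 × 0.005330 = 85.06 m³/day.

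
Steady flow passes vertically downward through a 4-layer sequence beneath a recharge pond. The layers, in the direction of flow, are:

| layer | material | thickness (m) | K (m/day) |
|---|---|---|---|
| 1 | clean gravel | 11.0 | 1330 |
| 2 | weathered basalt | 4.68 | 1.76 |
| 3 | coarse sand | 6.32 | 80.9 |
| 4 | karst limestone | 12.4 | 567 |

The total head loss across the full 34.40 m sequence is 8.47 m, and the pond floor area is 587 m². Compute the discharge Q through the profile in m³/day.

Flow is perpendicular to layering, so the layers act in series and the equivalent K is the thickness-weighted harmonic mean.
Total thickness L = 11.0 + 4.68 + 6.32 + 12.4 = 34.40 m.
Σ(b_i/K_i) = 11.0/1330 + 4.68/1.76 + 6.32/80.9 + 12.4/567 = 2.767 d.
K_eq = L / Σ(b_i/K_i) = 34.40 / 2.767 = 12.43 m/day.
Q = K_eq · A · (Δh/L) = 12.43 × 587 × (8.47/34.40) = 1797 m³/day.

1800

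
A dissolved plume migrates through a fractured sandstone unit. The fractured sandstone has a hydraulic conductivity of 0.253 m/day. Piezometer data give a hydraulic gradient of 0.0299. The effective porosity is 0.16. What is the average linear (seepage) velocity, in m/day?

0.0473

Hydraulic gradient i = 0.0299.
Darcy flux q = K · i = 0.2530 × 0.02990 = 0.007565 m/day.
Seepage velocity v = q / n_e = 0.007565 / 0.16 = 0.04728 m/day.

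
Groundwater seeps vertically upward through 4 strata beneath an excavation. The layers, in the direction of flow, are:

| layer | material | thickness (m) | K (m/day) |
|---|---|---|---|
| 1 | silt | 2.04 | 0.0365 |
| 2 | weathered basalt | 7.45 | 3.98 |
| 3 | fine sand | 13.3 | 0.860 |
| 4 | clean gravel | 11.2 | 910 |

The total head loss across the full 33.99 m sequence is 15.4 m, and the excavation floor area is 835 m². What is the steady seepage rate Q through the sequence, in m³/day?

Flow is perpendicular to layering, so the layers act in series and the equivalent K is the thickness-weighted harmonic mean.
Total thickness L = 2.04 + 7.45 + 13.3 + 11.2 = 33.99 m.
Σ(b_i/K_i) = 2.04/0.0365 + 7.45/3.98 + 13.3/0.860 + 11.2/910 = 73.24 d.
K_eq = L / Σ(b_i/K_i) = 33.99 / 73.24 = 0.4641 m/day.
Q = K_eq · A · (Δh/L) = 0.4641 × 835 × (15.4/33.99) = 175.6 m³/day.

176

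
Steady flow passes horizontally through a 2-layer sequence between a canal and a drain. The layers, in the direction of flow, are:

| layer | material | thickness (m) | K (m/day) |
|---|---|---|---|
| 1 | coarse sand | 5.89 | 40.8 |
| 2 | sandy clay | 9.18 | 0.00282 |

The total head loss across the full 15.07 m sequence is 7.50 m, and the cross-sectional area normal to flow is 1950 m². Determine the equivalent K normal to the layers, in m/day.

Flow is perpendicular to layering, so the layers act in series and the equivalent K is the thickness-weighted harmonic mean.
Total thickness L = 5.89 + 9.18 = 15.07 m.
Σ(b_i/K_i) = 5.89/40.8 + 9.18/0.00282 = 3255 d.
K_eq = L / Σ(b_i/K_i) = 15.07 / 3255 = 0.004629 m/day.

0.00463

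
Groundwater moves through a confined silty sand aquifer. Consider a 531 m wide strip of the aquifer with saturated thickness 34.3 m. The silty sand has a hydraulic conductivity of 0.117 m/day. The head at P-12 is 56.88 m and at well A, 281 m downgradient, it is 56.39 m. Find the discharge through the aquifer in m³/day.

3.72

Cross-sectional area A = 531 × 34.3 = 18213 m².
Hydraulic gradient i = (56.88 − 56.39) / 281 = 0.49 / 281 = 0.001744.
Darcy's law: Q = K · A · i = 0.1170 × 18213 × 0.001744 = 3.716 m³/day.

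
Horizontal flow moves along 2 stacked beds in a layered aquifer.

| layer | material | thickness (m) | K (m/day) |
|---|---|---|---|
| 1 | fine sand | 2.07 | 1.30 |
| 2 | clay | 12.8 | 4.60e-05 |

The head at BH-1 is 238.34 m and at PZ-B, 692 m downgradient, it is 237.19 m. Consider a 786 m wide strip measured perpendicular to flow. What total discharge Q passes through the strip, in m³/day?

3.52

Flow is parallel to layering, so each bed carries its own Darcy discharge and the transmissivities add.
Σ(K_i·b_i) = 1.30×2.07 + 4.60e-05×12.8 = 2.692 m²/day.
Hydraulic gradient i = (238.34 − 237.19) / 692 = 1.15 / 692 = 0.001662.
Q = Σ(K_i·b_i) · W · i = 2.692 × 786 × 0.001662 = 3.516 m³/day.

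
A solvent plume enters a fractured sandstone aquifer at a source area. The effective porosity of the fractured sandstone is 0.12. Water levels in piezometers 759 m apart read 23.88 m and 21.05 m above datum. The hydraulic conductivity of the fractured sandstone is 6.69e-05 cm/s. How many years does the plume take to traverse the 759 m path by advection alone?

Convert K: 6.69e-05 cm/s × 864 = 0.05780 m/day.
Hydraulic gradient i = (23.88 − 21.05) / 759 = 2.83 / 759 = 0.003729.
Darcy flux q = K · i = 0.05780 × 0.003729 = 0.0002155 m/day.
Seepage velocity v = q / n_e = 0.0002155 / 0.12 = 0.001796 m/day.
Travel time t = L / v = 759 / 0.001796 = 4.226e+05 days = 1157 years.

1160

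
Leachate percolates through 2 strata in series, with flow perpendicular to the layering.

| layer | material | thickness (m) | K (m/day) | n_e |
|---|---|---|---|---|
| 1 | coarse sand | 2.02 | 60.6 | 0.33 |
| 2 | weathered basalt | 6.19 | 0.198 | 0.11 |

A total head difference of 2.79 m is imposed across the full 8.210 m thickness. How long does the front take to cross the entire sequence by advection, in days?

With flow normal to the layers, continuity requires the same specific discharge q through every layer.
Σ(b_i/K_i) = 2.02/60.6 + 6.19/0.198 = 31.30 d.
q = Δh / Σ(b_i/K_i) = 2.79 / 31.30 = 0.08915 m/day.
In each layer the seepage velocity is v_i = q/n_i, so the layer transit time is t_i = b_i·n_i / q:
  layer 1 (coarse sand): t_1 = 2.02 × 0.33 / 0.08915 = 7.477 d
  layer 2 (weathered basalt): t_2 = 6.19 × 0.11 / 0.08915 = 7.638 d
Total t = Σ t_i = 15.12 days.

15.1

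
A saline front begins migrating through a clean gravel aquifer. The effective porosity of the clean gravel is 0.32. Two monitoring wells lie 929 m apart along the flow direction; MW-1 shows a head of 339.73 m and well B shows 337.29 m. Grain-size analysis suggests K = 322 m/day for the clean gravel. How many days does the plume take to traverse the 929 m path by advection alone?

Hydraulic gradient i = (339.73 − 337.29) / 929 = 2.44 / 929 = 0.002626.
Darcy flux q = K · i = 322.0 × 0.002626 = 0.8457 m/day.
Seepage velocity v = q / n_e = 0.8457 / 0.32 = 2.643 m/day.
Travel time t = L / v = 929 / 2.643 = 351.5 days.

352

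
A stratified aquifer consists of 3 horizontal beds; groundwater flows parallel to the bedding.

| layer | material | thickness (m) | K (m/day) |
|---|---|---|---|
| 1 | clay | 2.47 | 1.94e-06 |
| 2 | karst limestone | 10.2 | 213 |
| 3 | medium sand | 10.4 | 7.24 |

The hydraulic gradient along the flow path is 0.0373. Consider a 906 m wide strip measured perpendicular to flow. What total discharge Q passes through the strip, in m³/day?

76000

Flow is parallel to layering, so each bed carries its own Darcy discharge and the transmissivities add.
Σ(K_i·b_i) = 1.94e-06×2.47 + 213×10.2 + 7.24×10.4 = 2248 m²/day.
Hydraulic gradient i = 0.0373.
Q = Σ(K_i·b_i) · W · i = 2248 × 906 × 0.03730 = 75965 m³/day.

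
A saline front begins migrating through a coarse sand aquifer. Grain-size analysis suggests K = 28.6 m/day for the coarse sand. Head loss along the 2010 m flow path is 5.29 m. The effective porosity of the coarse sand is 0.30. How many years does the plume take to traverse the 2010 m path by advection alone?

21.9

Hydraulic gradient i = Δh / L = 5.29 / 2010 = 0.002632.
Darcy flux q = K · i = 28.60 × 0.002632 = 0.07527 m/day.
Seepage velocity v = q / n_e = 0.07527 / 0.30 = 0.2509 m/day.
Travel time t = L / v = 2010 / 0.2509 = 8011 days = 21.93 years.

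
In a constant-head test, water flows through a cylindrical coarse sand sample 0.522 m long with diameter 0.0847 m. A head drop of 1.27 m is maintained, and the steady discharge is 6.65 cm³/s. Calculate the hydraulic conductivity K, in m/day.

41.9

Cross-sectional area A = π·(d/2)² = π × (0.0847/2)² = 0.005635 m².
Convert discharge: 6.65 cm³/s = 6.650e-06 m³/s.
Darcy's law rearranged: K = Q·L / (A·Δh) = 6.650e-06 × 0.522 / (0.005635 × 1.27) = 0.0004851 m/s = 41.91 m/day.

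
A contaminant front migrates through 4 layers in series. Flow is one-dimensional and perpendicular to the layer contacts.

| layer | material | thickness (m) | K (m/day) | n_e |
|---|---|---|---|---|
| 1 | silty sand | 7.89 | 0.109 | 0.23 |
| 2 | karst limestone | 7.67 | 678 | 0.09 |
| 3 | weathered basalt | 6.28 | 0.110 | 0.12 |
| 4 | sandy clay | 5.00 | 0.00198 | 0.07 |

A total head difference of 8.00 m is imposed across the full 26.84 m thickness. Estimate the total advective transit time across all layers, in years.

3.28

With flow normal to the layers, continuity requires the same specific discharge q through every layer.
Σ(b_i/K_i) = 7.89/0.109 + 7.67/678 + 6.28/0.110 + 5.00/0.00198 = 2655 d.
q = Δh / Σ(b_i/K_i) = 8.00 / 2655 = 0.003013 m/day.
In each layer the seepage velocity is v_i = q/n_i, so the layer transit time is t_i = b_i·n_i / q:
  layer 1 (silty sand): t_1 = 7.89 × 0.23 / 0.003013 = 602.2 d
  layer 2 (karst limestone): t_2 = 7.67 × 0.09 / 0.003013 = 229.1 d
  layer 3 (weathered basalt): t_3 = 6.28 × 0.12 / 0.003013 = 250.1 d
  layer 4 (sandy clay): t_4 = 5.00 × 0.07 / 0.003013 = 116.1 d
Total t = Σ t_i = 1197 days = 3.279 years.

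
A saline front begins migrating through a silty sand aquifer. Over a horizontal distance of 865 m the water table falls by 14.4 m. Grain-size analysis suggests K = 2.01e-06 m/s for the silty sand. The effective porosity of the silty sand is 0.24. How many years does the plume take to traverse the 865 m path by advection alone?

Convert K: 2.01e-06 m/s × 86400 = 0.1737 m/day.
Hydraulic gradient i = Δh / L = 14.4 / 865 = 0.01665.
Darcy flux q = K · i = 0.1737 × 0.01665 = 0.002891 m/day.
Seepage velocity v = q / n_e = 0.002891 / 0.24 = 0.01205 m/day.
Travel time t = L / v = 865 / 0.01205 = 71808 days = 196.6 years.

197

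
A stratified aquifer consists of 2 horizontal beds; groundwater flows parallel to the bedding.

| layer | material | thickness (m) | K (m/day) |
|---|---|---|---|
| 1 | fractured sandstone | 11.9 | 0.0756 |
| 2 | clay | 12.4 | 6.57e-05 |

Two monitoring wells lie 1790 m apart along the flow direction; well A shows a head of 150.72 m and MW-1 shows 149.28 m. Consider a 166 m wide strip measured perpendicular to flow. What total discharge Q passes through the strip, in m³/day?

0.120

Flow is parallel to layering, so each bed carries its own Darcy discharge and the transmissivities add.
Σ(K_i·b_i) = 0.0756×11.9 + 6.57e-05×12.4 = 0.9005 m²/day.
Hydraulic gradient i = (150.72 − 149.28) / 1790 = 1.44 / 1790 = 0.0008045.
Q = Σ(K_i·b_i) · W · i = 0.9005 × 166 × 0.0008045 = 0.1202 m³/day.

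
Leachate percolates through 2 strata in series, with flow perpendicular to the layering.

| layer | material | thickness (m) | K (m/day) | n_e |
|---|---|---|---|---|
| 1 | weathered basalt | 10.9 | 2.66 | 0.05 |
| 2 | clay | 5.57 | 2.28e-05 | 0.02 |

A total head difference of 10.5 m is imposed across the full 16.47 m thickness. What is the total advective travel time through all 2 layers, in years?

With flow normal to the layers, continuity requires the same specific discharge q through every layer.
Σ(b_i/K_i) = 10.9/2.66 + 5.57/2.28e-05 = 2.443e+05 d.
q = Δh / Σ(b_i/K_i) = 10.5 / 2.443e+05 = 4.298e-05 m/day.
In each layer the seepage velocity is v_i = q/n_i, so the layer transit time is t_i = b_i·n_i / q:
  layer 1 (weathered basalt): t_1 = 10.9 × 0.05 / 4.298e-05 = 12680 d
  layer 2 (clay): t_2 = 5.57 × 0.02 / 4.298e-05 = 2592 d
Total t = Σ t_i = 15272 days = 41.81 years.

41.8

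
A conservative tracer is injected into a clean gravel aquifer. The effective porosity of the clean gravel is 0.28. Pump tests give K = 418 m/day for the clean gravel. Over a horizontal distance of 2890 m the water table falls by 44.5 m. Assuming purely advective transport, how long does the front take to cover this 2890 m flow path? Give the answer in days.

126

Hydraulic gradient i = Δh / L = 44.5 / 2890 = 0.01540.
Darcy flux q = K · i = 418.0 × 0.01540 = 6.436 m/day.
Seepage velocity v = q / n_e = 6.436 / 0.28 = 22.99 m/day.
Travel time t = L / v = 2890 / 22.99 = 125.7 days.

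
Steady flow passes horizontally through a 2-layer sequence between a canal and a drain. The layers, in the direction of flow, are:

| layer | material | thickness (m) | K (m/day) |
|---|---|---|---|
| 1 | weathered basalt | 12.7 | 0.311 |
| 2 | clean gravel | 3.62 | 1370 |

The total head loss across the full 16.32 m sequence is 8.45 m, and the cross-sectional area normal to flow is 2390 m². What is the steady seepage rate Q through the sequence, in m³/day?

495

Flow is perpendicular to layering, so the layers act in series and the equivalent K is the thickness-weighted harmonic mean.
Total thickness L = 12.7 + 3.62 = 16.32 m.
Σ(b_i/K_i) = 12.7/0.311 + 3.62/1370 = 40.84 d.
K_eq = L / Σ(b_i/K_i) = 16.32 / 40.84 = 0.3996 m/day.
Q = K_eq · A · (Δh/L) = 0.3996 × 2390 × (8.45/16.32) = 494.5 m³/day.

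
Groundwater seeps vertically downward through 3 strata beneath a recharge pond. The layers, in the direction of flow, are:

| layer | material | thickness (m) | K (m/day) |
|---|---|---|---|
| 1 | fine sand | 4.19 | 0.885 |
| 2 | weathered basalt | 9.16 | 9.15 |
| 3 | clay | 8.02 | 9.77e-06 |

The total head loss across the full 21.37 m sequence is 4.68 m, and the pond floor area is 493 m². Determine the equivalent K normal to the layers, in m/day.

Flow is perpendicular to layering, so the layers act in series and the equivalent K is the thickness-weighted harmonic mean.
Total thickness L = 4.19 + 9.16 + 8.02 = 21.37 m.
Σ(b_i/K_i) = 4.19/0.885 + 9.16/9.15 + 8.02/9.77e-06 = 8.209e+05 d.
K_eq = L / Σ(b_i/K_i) = 21.37 / 8.209e+05 = 2.603e-05 m/day.

2.60e-05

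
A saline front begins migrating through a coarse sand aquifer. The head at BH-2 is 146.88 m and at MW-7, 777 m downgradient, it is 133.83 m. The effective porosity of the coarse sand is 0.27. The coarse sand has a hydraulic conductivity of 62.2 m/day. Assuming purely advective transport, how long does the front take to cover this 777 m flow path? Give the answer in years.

Hydraulic gradient i = (146.88 − 133.83) / 777 = 13.05 / 777 = 0.01680.
Darcy flux q = K · i = 62.20 × 0.01680 = 1.045 m/day.
Seepage velocity v = q / n_e = 1.045 / 0.27 = 3.869 m/day.
Travel time t = L / v = 777 / 3.869 = 200.8 days = 0.5498 years.

0.550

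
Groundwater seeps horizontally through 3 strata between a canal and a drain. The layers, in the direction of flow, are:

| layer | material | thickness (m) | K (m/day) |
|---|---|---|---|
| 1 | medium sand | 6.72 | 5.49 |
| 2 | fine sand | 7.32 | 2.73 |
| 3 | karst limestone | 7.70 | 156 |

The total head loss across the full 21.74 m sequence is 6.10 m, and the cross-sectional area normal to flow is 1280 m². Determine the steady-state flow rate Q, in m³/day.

Flow is perpendicular to layering, so the layers act in series and the equivalent K is the thickness-weighted harmonic mean.
Total thickness L = 6.72 + 7.32 + 7.70 = 21.74 m.
Σ(b_i/K_i) = 6.72/5.49 + 7.32/2.73 + 7.70/156 = 3.955 d.
K_eq = L / Σ(b_i/K_i) = 21.74 / 3.955 = 5.497 m/day.
Q = K_eq · A · (Δh/L) = 5.497 × 1280 × (6.10/21.74) = 1974 m³/day.

1970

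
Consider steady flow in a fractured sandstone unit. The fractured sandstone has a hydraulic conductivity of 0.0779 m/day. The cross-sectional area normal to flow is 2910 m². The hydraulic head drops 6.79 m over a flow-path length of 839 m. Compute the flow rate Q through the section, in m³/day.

1.83

Hydraulic gradient i = Δh / L = 6.79 / 839 = 0.008093.
Darcy's law: Q = K · A · i = 0.07790 × 2910 × 0.008093 = 1.835 m³/day.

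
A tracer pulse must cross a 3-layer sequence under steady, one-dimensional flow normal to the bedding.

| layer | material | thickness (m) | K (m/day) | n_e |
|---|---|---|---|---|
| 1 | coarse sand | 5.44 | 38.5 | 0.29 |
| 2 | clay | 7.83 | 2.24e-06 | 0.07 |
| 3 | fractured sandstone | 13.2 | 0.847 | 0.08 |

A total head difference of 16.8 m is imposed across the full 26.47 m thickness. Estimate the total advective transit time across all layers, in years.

1810

With flow normal to the layers, continuity requires the same specific discharge q through every layer.
Σ(b_i/K_i) = 5.44/38.5 + 7.83/2.24e-06 + 13.2/0.847 = 3.496e+06 d.
q = Δh / Σ(b_i/K_i) = 16.8 / 3.496e+06 = 4.806e-06 m/day.
In each layer the seepage velocity is v_i = q/n_i, so the layer transit time is t_i = b_i·n_i / q:
  layer 1 (coarse sand): t_1 = 5.44 × 0.29 / 4.806e-06 = 3.282e+05 d
  layer 2 (clay): t_2 = 7.83 × 0.07 / 4.806e-06 = 1.140e+05 d
  layer 3 (fractured sandstone): t_3 = 13.2 × 0.08 / 4.806e-06 = 2.197e+05 d
Total t = Σ t_i = 6.620e+05 days = 1812 years.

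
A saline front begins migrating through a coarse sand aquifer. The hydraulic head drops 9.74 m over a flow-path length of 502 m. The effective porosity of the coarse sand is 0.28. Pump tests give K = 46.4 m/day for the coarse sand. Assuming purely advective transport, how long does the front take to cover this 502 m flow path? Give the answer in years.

0.427

Hydraulic gradient i = Δh / L = 9.74 / 502 = 0.01940.
Darcy flux q = K · i = 46.40 × 0.01940 = 0.9003 m/day.
Seepage velocity v = q / n_e = 0.9003 / 0.28 = 3.215 m/day.
Travel time t = L / v = 502 / 3.215 = 156.1 days = 0.4275 years.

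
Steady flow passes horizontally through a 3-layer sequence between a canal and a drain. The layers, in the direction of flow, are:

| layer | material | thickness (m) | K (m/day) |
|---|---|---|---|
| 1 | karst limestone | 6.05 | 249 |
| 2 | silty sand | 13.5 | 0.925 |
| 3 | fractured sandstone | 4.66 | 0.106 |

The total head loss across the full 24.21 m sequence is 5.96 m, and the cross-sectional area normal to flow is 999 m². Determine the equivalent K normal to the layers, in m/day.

Flow is perpendicular to layering, so the layers act in series and the equivalent K is the thickness-weighted harmonic mean.
Total thickness L = 6.05 + 13.5 + 4.66 = 24.21 m.
Σ(b_i/K_i) = 6.05/249 + 13.5/0.925 + 4.66/0.106 = 58.58 d.
K_eq = L / Σ(b_i/K_i) = 24.21 / 58.58 = 0.4133 m/day.

0.413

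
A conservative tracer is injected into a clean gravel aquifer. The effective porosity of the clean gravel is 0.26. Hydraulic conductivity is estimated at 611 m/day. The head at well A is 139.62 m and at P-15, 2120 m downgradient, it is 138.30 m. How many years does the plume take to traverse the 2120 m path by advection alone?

Hydraulic gradient i = (139.62 − 138.30) / 2120 = 1.32 / 2120 = 0.0006226.
Darcy flux q = K · i = 611.0 × 0.0006226 = 0.3804 m/day.
Seepage velocity v = q / n_e = 0.3804 / 0.26 = 1.463 m/day.
Travel time t = L / v = 2120 / 1.463 = 1449 days = 3.967 years.

3.97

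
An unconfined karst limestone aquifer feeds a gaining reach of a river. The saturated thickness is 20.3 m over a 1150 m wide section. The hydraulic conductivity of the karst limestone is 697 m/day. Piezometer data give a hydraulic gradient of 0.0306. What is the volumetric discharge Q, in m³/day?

Cross-sectional area A = 1150 × 20.3 = 23345 m².
Hydraulic gradient i = 0.0306.
Darcy's law: Q = K · A · i = 697.0 × 23345 × 0.03060 = 4.979e+05 m³/day.

498000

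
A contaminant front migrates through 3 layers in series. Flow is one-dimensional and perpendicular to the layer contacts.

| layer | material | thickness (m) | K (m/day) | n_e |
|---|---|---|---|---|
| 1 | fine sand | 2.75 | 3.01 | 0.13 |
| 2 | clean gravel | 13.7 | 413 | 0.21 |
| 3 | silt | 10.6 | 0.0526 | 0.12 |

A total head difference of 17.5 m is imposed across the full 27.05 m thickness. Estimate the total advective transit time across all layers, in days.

52.1

With flow normal to the layers, continuity requires the same specific discharge q through every layer.
Σ(b_i/K_i) = 2.75/3.01 + 13.7/413 + 10.6/0.0526 = 202.5 d.
q = Δh / Σ(b_i/K_i) = 17.5 / 202.5 = 0.08643 m/day.
In each layer the seepage velocity is v_i = q/n_i, so the layer transit time is t_i = b_i·n_i / q:
  layer 1 (fine sand): t_1 = 2.75 × 0.13 / 0.08643 = 4.136 d
  layer 2 (clean gravel): t_2 = 13.7 × 0.21 / 0.08643 = 33.29 d
  layer 3 (silt): t_3 = 10.6 × 0.12 / 0.08643 = 14.72 d
Total t = Σ t_i = 52.14 days.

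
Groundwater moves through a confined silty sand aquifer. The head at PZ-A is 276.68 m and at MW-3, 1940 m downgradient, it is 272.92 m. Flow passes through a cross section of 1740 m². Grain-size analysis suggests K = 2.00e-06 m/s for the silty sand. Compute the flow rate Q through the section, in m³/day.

0.583

Convert K: 2.00e-06 m/s × 86400 = 0.1728 m/day.
Hydraulic gradient i = (276.68 − 272.92) / 1940 = 3.76 / 1940 = 0.001938.
Darcy's law: Q = K · A · i = 0.1728 × 1740 × 0.001938 = 0.5827 m³/day.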